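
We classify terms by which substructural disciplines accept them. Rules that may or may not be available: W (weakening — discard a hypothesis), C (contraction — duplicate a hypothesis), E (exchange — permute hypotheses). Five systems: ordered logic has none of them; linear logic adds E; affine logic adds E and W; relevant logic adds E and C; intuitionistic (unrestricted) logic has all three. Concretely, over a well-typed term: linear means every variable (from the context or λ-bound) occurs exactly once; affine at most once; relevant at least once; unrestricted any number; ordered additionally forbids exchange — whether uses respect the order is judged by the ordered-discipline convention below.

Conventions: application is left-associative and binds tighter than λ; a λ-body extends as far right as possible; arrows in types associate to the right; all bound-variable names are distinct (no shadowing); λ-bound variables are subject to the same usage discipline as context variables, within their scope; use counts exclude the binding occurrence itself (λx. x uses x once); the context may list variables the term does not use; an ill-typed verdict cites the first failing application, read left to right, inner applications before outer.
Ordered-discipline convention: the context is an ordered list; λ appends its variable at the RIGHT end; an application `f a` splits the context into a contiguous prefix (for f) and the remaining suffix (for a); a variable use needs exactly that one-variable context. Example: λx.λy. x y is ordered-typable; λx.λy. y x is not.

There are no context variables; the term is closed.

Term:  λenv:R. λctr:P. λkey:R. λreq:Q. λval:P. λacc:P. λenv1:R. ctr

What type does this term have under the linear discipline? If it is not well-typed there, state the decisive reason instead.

not well-typed under linear — needs weakening: env, key, req, val, acc, env1 unused
use counts: env (λ-bound): 0; ctr (λ-bound): 1; key (λ-bound): 0; req (λ-bound): 0; val (λ-bound): 0; acc (λ-bound): 0; env1 (λ-bound): 0
left-to-right use order: ctr
typing: well-typed — term : R -> P -> R -> Q -> P -> P -> R -> P
all disciplines: ordered ✗; linear ✗; affine ✓; relevant ✗; unrestricted ✓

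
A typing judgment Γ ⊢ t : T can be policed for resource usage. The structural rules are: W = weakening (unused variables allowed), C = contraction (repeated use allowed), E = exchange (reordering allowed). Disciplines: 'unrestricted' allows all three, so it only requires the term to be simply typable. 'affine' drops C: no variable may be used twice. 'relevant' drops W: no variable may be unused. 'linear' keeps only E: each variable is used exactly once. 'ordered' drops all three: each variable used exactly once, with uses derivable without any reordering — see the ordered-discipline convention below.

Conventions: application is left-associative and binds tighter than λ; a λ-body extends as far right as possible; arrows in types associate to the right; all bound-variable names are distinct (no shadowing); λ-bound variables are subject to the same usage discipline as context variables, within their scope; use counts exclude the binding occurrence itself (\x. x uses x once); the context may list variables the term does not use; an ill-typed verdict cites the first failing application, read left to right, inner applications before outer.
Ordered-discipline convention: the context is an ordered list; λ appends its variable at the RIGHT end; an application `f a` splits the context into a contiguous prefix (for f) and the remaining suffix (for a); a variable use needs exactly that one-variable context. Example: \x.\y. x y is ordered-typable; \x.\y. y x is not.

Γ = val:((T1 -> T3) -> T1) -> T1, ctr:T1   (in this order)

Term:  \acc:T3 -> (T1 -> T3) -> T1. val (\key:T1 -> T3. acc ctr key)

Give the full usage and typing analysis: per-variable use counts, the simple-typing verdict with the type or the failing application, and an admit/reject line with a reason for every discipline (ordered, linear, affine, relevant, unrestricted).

variable uses: val=1, ctr=1, acc [bound]=1, key [bound]=1
order of uses: val, acc, ctr, key
typing: ill-typed: argument of type T1 where T3 is required
ordered: ✗ — the type mismatch rejects it
linear: ✗ — not simply typable
affine: ✗ — fails simple typing
relevant: ✗ — a type mismatch blocks all five
unrestricted: ✗ — the type mismatch rejects it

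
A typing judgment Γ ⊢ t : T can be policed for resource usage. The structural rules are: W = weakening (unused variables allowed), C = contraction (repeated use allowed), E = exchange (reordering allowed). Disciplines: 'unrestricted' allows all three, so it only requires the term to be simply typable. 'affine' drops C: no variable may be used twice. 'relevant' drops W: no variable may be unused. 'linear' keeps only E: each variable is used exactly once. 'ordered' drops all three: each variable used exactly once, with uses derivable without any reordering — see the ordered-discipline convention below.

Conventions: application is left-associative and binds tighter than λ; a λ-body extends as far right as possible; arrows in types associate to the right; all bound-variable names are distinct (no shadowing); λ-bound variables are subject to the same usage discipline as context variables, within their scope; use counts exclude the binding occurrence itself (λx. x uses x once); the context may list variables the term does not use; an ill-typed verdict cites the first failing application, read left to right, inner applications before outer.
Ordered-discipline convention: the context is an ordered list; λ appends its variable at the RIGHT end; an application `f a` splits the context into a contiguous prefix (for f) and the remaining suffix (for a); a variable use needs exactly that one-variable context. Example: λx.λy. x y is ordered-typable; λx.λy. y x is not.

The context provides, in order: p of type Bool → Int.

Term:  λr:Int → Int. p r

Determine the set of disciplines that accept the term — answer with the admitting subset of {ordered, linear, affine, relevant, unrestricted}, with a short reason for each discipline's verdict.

admitted in: none
variable uses: p=1, r (λ-bound)=1
use order (left to right): p, r
typing: ill-typed: an argument Int → Int mismatches the expected Bool
ordered: ✗, fails simple typing
linear: ✗, a type mismatch blocks all five
affine: ✗, the type mismatch rejects it
relevant: ✗, not simply typable
unrestricted: ✗, fails simple typing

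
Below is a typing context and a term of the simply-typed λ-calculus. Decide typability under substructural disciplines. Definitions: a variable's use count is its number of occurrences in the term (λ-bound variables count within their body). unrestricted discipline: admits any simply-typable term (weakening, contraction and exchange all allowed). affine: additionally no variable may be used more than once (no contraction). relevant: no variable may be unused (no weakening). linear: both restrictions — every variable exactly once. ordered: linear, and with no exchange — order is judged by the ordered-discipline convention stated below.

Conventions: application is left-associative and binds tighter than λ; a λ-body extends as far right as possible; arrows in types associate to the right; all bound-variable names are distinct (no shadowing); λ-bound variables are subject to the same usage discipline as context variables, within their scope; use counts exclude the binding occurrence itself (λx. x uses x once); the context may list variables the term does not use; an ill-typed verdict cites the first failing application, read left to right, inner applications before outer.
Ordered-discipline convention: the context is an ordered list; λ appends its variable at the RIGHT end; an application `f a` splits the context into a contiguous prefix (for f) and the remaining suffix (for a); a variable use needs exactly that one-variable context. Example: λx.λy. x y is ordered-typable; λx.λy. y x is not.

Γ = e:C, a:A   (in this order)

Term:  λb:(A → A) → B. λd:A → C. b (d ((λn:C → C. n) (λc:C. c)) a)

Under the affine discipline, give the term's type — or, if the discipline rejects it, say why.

not well-typed under affine — the type mismatch rejects it
use counts: e: 0, a: 1, b [bound]: 1, d [bound]: 1, n [bound]: 1, c [bound]: 1
left-to-right use order: b, d, n, c, a
typing: ill-typed: an application expects A but receives C → C
all disciplines: ordered ✗, linear ✗, affine ✗, relevant ✗, unrestricted ✗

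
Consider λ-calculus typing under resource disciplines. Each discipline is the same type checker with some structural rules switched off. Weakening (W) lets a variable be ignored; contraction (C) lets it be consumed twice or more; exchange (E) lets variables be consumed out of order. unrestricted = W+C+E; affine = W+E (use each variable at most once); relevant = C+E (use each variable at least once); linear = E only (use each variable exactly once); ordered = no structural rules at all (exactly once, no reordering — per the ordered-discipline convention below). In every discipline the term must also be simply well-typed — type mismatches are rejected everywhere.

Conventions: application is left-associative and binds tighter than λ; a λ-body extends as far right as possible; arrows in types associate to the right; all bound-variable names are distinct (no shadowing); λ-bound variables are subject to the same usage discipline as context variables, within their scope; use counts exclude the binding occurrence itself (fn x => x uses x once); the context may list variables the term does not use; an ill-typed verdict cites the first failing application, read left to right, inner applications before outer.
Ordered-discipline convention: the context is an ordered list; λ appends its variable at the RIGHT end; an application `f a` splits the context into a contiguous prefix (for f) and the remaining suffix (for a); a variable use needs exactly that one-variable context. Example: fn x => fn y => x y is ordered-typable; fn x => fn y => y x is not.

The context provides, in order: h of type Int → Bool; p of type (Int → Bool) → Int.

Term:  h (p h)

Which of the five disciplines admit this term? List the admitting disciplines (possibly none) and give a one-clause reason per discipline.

admitting disciplines: relevant, unrestricted
use counts: h=2, p=1
order of uses: h, p, h
typing: well-typed at Bool
ordered: ✗, repeated use of h ×2
linear: ✗, repeated use of h ×2
affine: ✗, repeated use of h ×2
relevant: ✓, h, p: all used, weakening unneeded
unrestricted: ✓, type-checks (Bool) and nothing is barred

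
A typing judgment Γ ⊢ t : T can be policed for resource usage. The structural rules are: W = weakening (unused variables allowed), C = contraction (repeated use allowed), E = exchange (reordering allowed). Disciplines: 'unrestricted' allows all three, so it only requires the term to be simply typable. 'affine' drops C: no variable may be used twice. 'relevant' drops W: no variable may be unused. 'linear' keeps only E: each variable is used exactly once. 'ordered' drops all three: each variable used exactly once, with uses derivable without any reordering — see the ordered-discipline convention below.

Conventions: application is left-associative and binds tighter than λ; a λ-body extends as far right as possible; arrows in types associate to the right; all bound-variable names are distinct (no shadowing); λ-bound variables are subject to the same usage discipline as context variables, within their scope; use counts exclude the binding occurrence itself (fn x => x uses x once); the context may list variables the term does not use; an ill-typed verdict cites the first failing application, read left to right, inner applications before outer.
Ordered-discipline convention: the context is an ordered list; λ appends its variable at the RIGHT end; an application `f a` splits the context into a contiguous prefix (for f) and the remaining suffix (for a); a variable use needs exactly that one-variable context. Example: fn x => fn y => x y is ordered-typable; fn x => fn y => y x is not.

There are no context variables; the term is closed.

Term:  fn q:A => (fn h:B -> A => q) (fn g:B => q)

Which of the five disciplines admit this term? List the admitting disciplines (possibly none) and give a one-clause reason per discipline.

accepted by: unrestricted
use counts: q (bound): 2×, h (bound): 0×, g (bound): 0×
use order (left to right): q, q
typing: the term checks, with type A -> A
ordered ✗ (repeated use of q ×2; unused: h, g — weakening required)
linear ✗ (repeated use of q ×2; unused: h, g — weakening required)
affine ✗ (repeated use of q ×2)
relevant ✗ (unused: h, g — weakening required)
unrestricted ✓ (simply typable at A -> A; W, C, E all held)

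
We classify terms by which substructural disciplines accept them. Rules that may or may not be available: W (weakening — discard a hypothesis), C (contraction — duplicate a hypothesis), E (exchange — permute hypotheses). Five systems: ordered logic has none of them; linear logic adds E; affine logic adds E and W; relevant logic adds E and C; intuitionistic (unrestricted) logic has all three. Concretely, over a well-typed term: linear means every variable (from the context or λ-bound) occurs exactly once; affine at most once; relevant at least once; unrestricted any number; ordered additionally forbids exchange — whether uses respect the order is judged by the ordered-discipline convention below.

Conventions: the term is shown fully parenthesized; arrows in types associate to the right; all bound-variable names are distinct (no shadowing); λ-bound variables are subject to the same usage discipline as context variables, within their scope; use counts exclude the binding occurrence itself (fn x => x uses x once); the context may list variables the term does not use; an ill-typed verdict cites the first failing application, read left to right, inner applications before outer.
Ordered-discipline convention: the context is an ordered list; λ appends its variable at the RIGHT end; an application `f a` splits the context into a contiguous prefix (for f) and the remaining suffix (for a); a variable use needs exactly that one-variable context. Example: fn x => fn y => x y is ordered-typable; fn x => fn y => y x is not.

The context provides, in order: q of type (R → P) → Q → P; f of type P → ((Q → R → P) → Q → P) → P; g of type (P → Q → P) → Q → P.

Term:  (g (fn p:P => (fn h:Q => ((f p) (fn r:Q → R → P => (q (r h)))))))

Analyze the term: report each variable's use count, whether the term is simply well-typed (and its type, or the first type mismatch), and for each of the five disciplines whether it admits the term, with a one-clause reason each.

variable uses: q ×1, f ×1, g ×1, p [bound] ×1, h [bound] ×1, r [bound] ×1
uses in reading order: g, f, p, q, r, h
typing: ✓ — Q → P
ordered: ✗, no ordered split (uses run g, f, p, q, r, h)
linear: ✓, exactly-once usage across q, f, g, p, h, r
affine: ✓, no duplicate uses among q, f, g, p, h, r
relevant: ✓, q, f, g, p, h, r: all used, weakening unneeded
unrestricted: ✓, well-typed at Q → P; no restrictions here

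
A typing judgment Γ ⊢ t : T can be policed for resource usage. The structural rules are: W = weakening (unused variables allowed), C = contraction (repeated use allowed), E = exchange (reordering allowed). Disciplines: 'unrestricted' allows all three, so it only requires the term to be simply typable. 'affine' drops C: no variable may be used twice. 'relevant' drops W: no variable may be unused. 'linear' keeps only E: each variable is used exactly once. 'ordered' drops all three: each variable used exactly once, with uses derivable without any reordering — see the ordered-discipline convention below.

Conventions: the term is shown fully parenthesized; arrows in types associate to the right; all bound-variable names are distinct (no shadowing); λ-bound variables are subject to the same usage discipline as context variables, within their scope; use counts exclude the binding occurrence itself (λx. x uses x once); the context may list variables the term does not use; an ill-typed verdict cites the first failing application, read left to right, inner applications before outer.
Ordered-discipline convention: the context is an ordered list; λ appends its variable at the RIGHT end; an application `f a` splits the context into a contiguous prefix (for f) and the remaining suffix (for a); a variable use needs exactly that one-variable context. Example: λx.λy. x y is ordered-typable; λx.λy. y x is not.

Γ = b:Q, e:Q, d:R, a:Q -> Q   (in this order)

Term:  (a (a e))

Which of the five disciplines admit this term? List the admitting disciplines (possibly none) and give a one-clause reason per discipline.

admitting disciplines: unrestricted
variable uses: b=0; e=1; d=0; a=2
order of uses: a, a, e
typing: well-typed — term : Q
ordered ✗ (uses contraction: a ×2; needs weakening: b, d unused)
linear ✗ (uses contraction: a ×2; needs weakening: b, d unused)
affine ✗ (uses contraction: a ×2)
relevant ✗ (needs weakening: b, d unused)
unrestricted ✓ (well-typed at Q; no restrictions here)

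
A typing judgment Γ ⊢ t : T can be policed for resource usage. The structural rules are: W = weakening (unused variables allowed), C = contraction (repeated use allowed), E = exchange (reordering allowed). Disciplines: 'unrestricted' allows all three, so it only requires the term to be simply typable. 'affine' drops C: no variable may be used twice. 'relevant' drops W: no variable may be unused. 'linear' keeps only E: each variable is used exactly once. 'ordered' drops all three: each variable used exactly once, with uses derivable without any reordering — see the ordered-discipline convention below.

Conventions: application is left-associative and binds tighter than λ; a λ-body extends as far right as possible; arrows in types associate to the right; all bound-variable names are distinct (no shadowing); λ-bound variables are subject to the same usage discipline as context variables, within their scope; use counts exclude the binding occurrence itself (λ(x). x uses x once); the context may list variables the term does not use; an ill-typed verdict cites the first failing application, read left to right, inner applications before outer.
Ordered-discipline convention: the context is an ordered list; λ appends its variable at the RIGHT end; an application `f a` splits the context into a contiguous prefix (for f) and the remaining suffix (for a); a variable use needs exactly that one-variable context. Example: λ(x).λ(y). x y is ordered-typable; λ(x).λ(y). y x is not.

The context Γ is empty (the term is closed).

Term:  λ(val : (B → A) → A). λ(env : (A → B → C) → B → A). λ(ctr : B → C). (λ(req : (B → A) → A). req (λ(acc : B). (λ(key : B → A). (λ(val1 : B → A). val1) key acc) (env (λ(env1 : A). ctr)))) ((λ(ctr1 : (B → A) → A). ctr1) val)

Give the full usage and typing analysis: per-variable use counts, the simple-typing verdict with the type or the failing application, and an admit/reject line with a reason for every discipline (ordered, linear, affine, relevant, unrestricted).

counts: val [bound]=1; env [bound]=1; ctr [bound]=1; req [bound]=1; acc [bound]=1; key [bound]=1; val1 [bound]=1; env1 [bound]=0; ctr1 [bound]=1
order of uses: req, val1, key, acc, env, ctr, ctr1, val
typing: ✓ — ((B → A) → A) → ((A → B → C) → B → A) → (B → C) → A
ordered ✗ (needs weakening: env1 unused)
linear ✗ (needs weakening: env1 unused)
affine ✓ (no duplicate uses among val, env, ctr, req, acc, key, val1, env1, ctr1)
relevant ✗ (needs weakening: env1 unused)
unrestricted ✓ (simply typable at ((B → A) → A) → ((A → B → C) → B → A) → (B → C) → A; W, C, E all held)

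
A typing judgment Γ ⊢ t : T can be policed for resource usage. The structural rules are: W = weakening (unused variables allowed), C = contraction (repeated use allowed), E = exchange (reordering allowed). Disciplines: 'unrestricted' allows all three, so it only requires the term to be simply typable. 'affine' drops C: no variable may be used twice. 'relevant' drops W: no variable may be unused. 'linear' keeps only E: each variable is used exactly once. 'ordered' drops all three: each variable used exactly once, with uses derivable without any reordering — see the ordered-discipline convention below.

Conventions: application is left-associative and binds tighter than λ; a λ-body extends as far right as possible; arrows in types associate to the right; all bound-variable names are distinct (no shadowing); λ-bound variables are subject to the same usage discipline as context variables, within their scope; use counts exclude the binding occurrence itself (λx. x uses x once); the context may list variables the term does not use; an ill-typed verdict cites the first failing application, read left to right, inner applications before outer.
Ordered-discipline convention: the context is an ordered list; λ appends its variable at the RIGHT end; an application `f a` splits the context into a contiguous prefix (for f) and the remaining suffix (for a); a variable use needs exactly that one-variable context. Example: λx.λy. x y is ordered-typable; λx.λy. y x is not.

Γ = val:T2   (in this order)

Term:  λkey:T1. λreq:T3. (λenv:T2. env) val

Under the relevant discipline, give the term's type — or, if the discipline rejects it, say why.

not well-typed under relevant — needs weakening: key, req unused
usage: val: 1×; key (bound): 0×; req (bound): 0×; env (bound): 1×
use order (left to right): env, val
typing: the term checks, with type T1 → T3 → T2
per-discipline verdicts: ordered ✗; linear ✗; affine ✓; relevant ✗; unrestricted ✓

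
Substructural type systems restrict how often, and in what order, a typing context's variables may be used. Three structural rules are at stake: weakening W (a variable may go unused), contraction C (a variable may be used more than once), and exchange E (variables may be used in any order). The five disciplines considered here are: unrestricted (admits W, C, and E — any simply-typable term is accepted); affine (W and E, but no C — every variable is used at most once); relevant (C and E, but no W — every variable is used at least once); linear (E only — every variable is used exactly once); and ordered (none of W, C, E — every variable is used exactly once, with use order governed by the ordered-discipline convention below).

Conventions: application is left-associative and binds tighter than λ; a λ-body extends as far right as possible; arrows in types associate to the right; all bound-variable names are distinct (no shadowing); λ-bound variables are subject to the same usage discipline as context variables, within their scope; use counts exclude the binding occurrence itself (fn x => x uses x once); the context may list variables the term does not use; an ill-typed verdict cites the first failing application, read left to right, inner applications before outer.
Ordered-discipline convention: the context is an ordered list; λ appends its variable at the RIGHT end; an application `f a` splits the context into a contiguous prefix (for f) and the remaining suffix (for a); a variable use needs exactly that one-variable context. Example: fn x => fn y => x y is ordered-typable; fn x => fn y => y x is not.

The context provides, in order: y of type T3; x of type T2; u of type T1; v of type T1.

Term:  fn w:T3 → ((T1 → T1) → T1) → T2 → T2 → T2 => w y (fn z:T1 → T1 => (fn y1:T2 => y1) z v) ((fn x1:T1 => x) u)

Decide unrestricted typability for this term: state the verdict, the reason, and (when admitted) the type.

no — the type mismatch rejects it
use counts: y ×1, x ×1, u ×1, v ×1, w [bound] ×1, z [bound] ×1, y1 [bound] ×1, x1 [bound] ×0
use order (left to right): w, y, y1, z, v, x, u
typing: ill-typed: argument of type T1 → T1 where T2 is required
summary: ordered ✗ · linear ✗ · affine ✗ · relevant ✗ · unrestricted ✗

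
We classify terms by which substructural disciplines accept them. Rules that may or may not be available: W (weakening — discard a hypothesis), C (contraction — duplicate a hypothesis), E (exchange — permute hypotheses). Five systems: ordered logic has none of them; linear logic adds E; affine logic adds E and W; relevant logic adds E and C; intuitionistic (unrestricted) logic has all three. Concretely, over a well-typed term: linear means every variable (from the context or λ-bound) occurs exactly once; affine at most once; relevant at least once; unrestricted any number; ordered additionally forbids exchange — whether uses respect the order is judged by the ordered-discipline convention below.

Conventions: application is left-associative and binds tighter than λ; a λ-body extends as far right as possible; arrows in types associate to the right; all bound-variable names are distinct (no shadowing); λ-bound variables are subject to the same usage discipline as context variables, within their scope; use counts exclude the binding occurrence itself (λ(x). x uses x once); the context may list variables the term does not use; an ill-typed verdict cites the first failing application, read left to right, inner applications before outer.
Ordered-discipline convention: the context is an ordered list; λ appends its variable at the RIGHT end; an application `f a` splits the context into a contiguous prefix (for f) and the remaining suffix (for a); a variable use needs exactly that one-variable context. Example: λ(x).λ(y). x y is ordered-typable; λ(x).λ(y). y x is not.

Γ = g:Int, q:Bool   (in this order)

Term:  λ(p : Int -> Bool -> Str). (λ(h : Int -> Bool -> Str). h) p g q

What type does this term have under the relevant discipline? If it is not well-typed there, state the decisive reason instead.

term : (Int -> Bool -> Str) -> Str
counts: g=1, q=1, p [bound]=1, h [bound]=1
uses in reading order: h, p, g, q
typing: well-typed — term : (Int -> Bool -> Str) -> Str
across the five disciplines: ordered ✗ | linear ✓ | affine ✓ | relevant ✓ | unrestricted ✓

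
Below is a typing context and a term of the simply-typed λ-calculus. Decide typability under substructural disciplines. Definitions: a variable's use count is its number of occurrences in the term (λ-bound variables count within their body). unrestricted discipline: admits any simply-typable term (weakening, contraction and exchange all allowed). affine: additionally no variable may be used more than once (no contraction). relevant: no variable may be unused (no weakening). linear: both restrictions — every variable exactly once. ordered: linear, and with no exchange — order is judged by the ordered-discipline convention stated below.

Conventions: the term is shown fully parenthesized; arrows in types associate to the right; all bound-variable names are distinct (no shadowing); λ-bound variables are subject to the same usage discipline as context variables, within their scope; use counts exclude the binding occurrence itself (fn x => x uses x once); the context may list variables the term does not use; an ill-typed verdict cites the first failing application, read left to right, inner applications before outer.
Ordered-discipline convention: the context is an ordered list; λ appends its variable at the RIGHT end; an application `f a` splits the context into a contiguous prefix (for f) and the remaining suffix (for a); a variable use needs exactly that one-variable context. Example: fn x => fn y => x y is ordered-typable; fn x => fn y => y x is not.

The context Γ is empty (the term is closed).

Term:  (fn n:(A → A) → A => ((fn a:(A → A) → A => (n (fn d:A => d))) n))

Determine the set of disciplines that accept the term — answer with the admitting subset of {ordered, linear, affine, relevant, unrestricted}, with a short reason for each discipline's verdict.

accepted by: unrestricted
counts: n [bound]=2, a [bound]=0, d [bound]=1
order of uses: n, d, n
typing: ✓ — ((A → A) → A) → A
ordered: ✗, uses contraction: n ×2; a never used (weakening)
linear: ✗, uses contraction: n ×2; a never used (weakening)
affine: ✗, uses contraction: n ×2
relevant: ✗, a never used (weakening)
unrestricted: ✓, simply typable at ((A → A) → A) → A; W, C, E all held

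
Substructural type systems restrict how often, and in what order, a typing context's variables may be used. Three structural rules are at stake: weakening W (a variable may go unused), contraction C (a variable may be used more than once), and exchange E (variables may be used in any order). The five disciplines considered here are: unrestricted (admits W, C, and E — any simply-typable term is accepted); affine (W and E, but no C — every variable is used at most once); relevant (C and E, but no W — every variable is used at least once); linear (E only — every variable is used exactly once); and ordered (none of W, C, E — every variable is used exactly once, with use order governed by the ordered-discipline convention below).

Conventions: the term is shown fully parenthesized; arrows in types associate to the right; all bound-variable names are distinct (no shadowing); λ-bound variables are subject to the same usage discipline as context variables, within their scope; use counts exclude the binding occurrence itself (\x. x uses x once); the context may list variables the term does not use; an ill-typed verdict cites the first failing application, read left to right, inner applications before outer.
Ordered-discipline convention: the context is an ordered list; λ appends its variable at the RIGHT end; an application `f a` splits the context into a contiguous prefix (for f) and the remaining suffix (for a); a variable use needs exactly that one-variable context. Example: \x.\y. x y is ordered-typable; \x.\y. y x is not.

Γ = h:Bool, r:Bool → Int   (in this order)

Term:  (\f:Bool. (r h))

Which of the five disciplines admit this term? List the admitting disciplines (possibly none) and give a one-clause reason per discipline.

admitted by: affine, unrestricted
use counts: h: 1×, r: 1×, f (bound): 0×
use order (left to right): r, h
typing: the term checks, with type Bool → Int
ordered ✗ (f never used (weakening))
linear ✗ (f never used (weakening))
affine ✓ (none of h, r, f used more than once)
relevant ✗ (f never used (weakening))
unrestricted ✓ (type-checks (Bool → Int) and nothing is barred)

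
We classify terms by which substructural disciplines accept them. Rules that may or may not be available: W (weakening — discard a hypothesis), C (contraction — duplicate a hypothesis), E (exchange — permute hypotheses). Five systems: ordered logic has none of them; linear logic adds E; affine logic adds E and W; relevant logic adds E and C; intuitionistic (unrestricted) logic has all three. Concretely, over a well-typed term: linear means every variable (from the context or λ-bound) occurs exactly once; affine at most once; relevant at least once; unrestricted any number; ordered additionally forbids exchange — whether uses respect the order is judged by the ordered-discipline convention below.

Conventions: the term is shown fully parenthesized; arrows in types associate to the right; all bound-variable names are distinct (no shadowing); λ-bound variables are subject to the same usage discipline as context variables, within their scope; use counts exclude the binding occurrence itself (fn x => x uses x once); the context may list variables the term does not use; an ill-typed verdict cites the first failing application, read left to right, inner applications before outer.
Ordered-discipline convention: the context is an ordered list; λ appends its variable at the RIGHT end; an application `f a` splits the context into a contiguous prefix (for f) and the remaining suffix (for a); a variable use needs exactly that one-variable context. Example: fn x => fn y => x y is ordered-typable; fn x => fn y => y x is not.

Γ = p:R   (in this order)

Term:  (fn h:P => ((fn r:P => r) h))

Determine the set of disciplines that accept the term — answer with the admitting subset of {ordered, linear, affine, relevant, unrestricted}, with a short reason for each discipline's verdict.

admitted by: affine, unrestricted
usage: p: 0; h (λ-bound): 1; r (λ-bound): 1
order of uses: r, h
typing: the term checks, with type P -> P
ordered ✗ (p never used (weakening))
linear ✗ (p never used (weakening))
affine ✓ (no duplicate uses among p, h, r)
relevant ✗ (p never used (weakening))
unrestricted ✓ (well-typed at P -> P; no restrictions here)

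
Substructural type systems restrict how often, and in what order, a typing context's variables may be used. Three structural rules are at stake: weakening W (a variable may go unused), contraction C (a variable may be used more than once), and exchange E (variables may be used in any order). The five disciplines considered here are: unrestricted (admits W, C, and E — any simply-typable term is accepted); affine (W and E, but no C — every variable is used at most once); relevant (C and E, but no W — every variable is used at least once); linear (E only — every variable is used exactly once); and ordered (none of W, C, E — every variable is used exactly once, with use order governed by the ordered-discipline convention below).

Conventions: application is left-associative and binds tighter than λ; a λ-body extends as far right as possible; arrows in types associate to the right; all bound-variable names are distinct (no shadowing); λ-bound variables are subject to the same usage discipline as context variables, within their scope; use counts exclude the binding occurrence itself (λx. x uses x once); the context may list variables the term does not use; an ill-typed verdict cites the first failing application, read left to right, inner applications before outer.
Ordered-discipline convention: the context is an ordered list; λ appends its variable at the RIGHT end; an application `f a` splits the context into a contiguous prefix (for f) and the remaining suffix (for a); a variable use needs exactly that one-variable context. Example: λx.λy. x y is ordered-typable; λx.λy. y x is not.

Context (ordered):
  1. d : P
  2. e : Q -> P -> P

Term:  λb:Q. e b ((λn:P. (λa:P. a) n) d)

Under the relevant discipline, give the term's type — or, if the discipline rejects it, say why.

term : Q -> P
usage: d: 1; e: 1; b (bound): 1; n (bound): 1; a (bound): 1
order of uses: e, b, a, n, d
typing: ✓ — Q -> P
across the five disciplines: ordered ✗, linear ✓, affine ✓, relevant ✓, unrestricted ✓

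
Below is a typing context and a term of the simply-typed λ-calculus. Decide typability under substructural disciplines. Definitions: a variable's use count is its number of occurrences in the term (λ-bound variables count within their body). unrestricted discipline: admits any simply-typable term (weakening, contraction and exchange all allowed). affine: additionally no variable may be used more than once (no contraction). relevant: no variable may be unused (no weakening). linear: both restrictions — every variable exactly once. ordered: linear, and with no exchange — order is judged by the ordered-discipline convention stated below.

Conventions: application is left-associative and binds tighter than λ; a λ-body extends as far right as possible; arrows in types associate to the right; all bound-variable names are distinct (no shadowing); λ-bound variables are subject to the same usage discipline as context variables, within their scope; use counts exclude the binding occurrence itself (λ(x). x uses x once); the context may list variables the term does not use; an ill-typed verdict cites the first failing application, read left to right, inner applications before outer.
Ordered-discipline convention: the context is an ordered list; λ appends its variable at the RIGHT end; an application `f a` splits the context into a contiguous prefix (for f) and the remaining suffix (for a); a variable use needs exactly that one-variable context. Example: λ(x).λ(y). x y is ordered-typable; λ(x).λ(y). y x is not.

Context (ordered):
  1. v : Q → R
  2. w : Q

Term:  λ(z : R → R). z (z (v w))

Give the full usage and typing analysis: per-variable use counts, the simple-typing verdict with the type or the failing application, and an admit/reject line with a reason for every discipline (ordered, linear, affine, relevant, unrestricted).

usage: v: 1, w: 1, z [bound]: 2
order of uses: z, z, v, w
typing: the term checks, with type (R → R) → R
ordered ✗ (needs contraction — z ×2)
linear ✗ (needs contraction — z ×2)
affine ✗ (needs contraction — z ×2)
relevant ✓ (every one of v, w, z appears)
unrestricted ✓ (typability at (R → R) → R is all that's needed)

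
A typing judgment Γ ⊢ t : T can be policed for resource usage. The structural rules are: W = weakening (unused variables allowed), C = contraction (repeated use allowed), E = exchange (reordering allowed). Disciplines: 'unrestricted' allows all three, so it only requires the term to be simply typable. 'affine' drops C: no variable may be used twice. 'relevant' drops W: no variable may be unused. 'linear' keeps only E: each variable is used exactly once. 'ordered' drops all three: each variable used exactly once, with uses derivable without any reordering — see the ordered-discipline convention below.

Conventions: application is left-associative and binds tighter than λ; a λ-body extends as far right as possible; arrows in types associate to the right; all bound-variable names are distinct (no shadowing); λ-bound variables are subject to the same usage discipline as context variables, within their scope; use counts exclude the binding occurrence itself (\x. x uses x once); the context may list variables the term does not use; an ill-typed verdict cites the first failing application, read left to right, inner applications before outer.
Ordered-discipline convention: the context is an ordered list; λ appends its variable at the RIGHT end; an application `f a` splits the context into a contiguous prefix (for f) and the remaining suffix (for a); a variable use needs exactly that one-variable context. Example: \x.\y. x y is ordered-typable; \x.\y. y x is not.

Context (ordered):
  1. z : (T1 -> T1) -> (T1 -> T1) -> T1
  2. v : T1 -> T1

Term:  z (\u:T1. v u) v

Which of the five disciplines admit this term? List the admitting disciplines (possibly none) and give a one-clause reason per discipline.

admitting disciplines: relevant, unrestricted
counts: z: 1, v: 2, u (λ-bound): 1
uses in reading order: z, v, u, v
typing: the term checks, with type T1
ordered: ✗ — v ×2 used more than once (contraction)
linear: ✗ — v ×2 used more than once (contraction)
affine: ✗ — v ×2 used more than once (contraction)
relevant: ✓ — at least one use each (z, v, u)
unrestricted: ✓ — type-checks (T1) and nothing is barred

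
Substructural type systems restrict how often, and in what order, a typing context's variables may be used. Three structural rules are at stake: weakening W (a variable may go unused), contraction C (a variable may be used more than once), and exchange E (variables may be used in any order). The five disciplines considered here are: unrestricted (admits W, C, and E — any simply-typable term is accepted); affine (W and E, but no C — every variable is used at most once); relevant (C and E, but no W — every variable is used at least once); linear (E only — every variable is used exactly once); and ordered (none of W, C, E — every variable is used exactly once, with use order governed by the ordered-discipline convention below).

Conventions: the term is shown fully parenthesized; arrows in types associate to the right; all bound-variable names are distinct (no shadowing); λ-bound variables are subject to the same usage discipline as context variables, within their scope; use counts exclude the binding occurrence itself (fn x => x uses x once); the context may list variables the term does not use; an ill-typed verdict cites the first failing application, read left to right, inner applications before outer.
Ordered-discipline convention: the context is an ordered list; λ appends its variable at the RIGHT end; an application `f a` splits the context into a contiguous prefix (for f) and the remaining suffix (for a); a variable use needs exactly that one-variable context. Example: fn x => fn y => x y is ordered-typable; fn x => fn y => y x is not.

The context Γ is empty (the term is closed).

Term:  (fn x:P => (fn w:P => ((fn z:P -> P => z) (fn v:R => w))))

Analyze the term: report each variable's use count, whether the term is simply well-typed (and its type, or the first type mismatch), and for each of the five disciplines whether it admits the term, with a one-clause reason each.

usage: x [bound] ×0, w [bound] ×1, z [bound] ×1, v [bound] ×0
left-to-right use order: z, w
typing: ill-typed: an argument R -> P mismatches the expected P -> P
ordered: ✗ — a type mismatch blocks all five
linear: ✗ — the type mismatch rejects it
affine: ✗ — not simply typable
relevant: ✗ — fails simple typing
unrestricted: ✗ — a type mismatch blocks all five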